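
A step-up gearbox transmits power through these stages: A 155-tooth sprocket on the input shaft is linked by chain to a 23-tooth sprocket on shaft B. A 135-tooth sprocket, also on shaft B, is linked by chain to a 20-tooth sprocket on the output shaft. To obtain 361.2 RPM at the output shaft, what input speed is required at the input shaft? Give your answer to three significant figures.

Overall ratio R = 0.14839 × 0.14815 = 0.021983.
Required input speed = output speed × R = 361.2 × 0.021983 = 7.9404 RPM.

7.94 RPM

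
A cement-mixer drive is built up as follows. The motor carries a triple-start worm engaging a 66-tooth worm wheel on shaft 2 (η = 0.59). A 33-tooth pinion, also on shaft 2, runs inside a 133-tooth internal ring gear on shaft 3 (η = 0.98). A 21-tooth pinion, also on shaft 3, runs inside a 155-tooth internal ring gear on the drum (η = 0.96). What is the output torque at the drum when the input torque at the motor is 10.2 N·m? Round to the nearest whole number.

3705 N·m

After the worm (66/3): 10.2 × 22 × 0.59 = 132.4 N·m
After the internal gear (133/33): 132.4 × 4.0303 × 0.98 = 522.92 N·m
After the internal gear (155/21): 522.92 × 7.381 × 0.96 = 3705.3 N·m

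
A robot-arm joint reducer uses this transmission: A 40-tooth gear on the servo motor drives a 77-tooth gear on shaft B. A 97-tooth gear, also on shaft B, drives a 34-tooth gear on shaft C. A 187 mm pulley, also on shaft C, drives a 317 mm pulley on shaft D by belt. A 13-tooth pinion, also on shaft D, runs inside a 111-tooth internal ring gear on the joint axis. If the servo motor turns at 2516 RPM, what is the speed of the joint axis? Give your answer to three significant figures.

258 RPM

the servo motor → shaft B (gear mesh, 77/40): 2516 ÷ 1.925 = 1307 RPM
shaft B → shaft C (gear mesh, 34/97): 1307 ÷ 0.35052 = 3728.8 RPM
shaft C → shaft D (belt, 317/187): 3728.8 ÷ 1.6952 = 2199.7 RPM
shaft D → the joint axis (internal gear, 111/13): 2199.7 ÷ 8.5385 = 257.62 RPM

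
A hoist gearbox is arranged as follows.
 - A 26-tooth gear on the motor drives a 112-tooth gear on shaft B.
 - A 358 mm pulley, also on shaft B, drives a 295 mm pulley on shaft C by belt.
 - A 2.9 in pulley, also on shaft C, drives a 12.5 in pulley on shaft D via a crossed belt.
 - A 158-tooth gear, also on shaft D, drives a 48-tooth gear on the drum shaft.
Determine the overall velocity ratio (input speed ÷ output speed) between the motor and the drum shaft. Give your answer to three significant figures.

Each stage contributes driven/driver: gear mesh 112/26 = 4.3077, belt 295/358 = 0.82402, belt 12.5/2.9 = 4.3103, gear mesh 48/158 = 0.3038.
Overall: 4.3077 × 0.82402 × 4.3103 × 0.3038 = 4.6481.

4.65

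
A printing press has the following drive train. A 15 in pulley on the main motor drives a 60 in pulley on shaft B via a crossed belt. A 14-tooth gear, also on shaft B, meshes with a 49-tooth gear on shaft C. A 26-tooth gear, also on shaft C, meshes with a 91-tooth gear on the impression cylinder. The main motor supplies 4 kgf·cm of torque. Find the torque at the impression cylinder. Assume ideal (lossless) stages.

After the belt (60/15): 4 × 4 = 16 kgf·cm
After the gear mesh (49/14): 16 × 3.5 = 56 kgf·cm
After the gear mesh (91/26): 56 × 3.5 = 196 kgf·cm

196 kgf·cm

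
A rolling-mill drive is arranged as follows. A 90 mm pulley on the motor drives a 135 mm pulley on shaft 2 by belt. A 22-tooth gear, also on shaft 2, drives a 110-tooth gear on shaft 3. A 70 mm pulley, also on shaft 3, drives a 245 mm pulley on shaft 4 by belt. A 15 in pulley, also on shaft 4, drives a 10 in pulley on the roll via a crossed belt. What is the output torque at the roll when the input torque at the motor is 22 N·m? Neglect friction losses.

belt 135/90 = 1.5 → τ = 22·1.5 = 33 N·m
gear mesh 110/22 = 5 → τ = 33·5 = 165 N·m
belt 245/70 = 3.5 → τ = 165·3.5 = 577.5 N·m
belt 10/15 = 0.66667 → τ = 577.5·0.66667 = 385 N·m

385 N·m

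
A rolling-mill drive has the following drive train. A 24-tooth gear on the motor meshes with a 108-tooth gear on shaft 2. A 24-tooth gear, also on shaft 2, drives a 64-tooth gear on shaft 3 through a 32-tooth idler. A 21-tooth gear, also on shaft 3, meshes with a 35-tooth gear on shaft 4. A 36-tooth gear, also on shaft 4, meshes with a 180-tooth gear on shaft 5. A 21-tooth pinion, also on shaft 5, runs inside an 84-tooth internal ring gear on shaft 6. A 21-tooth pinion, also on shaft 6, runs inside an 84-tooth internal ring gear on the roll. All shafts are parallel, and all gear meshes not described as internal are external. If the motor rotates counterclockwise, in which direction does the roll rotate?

the motor → shaft 2: external mesh, 1 reversal → CW.
shaft 2 → shaft 3: driver → idler → driven is 2 external meshes, 2 reversals → CW.
shaft 3 → shaft 4: external mesh, 1 reversal → CCW.
shaft 4 → shaft 5: external mesh, 1 reversal → CW.
shaft 5 → shaft 6: internal mesh, same direction → CW.
shaft 6 → the roll: internal mesh, same direction → CW.
5 reversals in total — an odd number — so the roll turns opposite to the motor.

clockwise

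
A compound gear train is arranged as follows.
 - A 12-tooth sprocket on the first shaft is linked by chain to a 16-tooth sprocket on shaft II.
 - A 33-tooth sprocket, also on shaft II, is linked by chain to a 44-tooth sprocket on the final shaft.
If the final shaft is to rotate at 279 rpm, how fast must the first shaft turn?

496 rpm

Overall ratio R = 1.3333 × 1.3333 = 1.7778.
Required input speed = output speed × R = 279 × 1.7778 = 496 rpm.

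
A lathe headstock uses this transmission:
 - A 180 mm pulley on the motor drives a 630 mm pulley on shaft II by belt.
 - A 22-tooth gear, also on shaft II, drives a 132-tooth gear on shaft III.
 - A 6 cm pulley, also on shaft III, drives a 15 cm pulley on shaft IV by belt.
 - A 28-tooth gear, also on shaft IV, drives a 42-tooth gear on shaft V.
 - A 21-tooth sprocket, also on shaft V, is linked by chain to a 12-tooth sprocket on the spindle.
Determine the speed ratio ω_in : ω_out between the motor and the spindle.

45

Each stage contributes driven/driver: belt 630/180 = 3.5, gear mesh 132/22 = 6, belt 15/6 = 2.5, gear mesh 42/28 = 1.5, chain 12/21 = 0.57143.
Overall: 3.5 × 6 × 2.5 × 1.5 × 0.57143 = 45.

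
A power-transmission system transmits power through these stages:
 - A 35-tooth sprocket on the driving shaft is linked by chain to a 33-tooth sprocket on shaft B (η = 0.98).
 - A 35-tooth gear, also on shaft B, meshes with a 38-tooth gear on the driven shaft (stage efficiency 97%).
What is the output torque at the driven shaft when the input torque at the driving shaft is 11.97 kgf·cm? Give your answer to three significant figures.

11.6 kgf·cm

After the chain (33/35): 11.97 × 0.94286 × 0.98 = 11.06 kgf·cm
After the gear mesh (38/35): 11.06 × 1.0857 × 0.97 = 11.648 kgf·cm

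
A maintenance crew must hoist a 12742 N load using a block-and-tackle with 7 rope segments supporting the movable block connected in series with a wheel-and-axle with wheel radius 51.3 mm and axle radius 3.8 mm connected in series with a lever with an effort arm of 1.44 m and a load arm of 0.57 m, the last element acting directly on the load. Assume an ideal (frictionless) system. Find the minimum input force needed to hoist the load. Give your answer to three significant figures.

Block-and-tackle MA = number of supporting rope parts = 7.
Wheel-and-axle MA = R/r = 51.3/3.8 = 13.5.
Lever MA = effort arm / load arm = 1.44/0.57 = 2.5263.
Combined ideal MA = 7 × 13.5 × 2.5263 = 238.74.
Effort = load / MA = 12742 / 238.74 = 53.373 N.

53.4 N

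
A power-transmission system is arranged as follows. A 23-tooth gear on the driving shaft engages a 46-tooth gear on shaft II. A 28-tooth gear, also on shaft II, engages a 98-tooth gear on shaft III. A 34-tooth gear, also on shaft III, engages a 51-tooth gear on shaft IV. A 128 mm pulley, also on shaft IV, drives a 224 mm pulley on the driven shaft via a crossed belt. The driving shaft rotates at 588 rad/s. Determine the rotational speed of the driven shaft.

32 rad/s

gear mesh 46/23 = 2 → 588/2 = 294 rad/s
gear mesh 98/28 = 3.5 → 294/3.5 = 84 rad/s
gear mesh 51/34 = 1.5 → 84/1.5 = 56 rad/s
belt 224/128 = 1.75 → 56/1.75 = 32 rad/s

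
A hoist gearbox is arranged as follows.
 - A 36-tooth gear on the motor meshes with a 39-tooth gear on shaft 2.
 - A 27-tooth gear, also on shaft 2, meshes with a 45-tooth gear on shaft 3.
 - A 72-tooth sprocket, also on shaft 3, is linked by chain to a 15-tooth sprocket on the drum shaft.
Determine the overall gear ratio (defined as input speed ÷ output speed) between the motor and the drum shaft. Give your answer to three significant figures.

Each stage contributes driven/driver: gear mesh 39/36 = 1.0833, gear mesh 45/27 = 1.6667, chain 15/72 = 0.20833.
Overall: 1.0833 × 1.6667 × 0.20833 = 0.37616.

0.376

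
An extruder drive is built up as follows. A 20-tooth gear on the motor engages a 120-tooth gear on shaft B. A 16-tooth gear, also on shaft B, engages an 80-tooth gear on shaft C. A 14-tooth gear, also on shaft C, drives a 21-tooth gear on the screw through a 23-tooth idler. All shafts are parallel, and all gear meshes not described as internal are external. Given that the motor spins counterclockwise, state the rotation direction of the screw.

counterclockwise

the motor → shaft B: external mesh, 1 reversal → CW.
shaft B → shaft C: external mesh, 1 reversal → CCW.
shaft C → the screw: driver → idler → driven is 2 external meshes, 2 reversals → CCW.
4 reversals in total — an even number — so the screw turns the same way as the motor.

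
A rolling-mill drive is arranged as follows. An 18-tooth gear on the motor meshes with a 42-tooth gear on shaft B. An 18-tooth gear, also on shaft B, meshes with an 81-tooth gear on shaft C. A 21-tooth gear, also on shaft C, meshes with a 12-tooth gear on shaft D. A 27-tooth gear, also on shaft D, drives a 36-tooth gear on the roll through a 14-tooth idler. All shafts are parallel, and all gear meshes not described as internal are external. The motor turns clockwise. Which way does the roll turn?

the motor → shaft B: external mesh, 1 reversal → CCW.
shaft B → shaft C: external mesh, 1 reversal → CW.
shaft C → shaft D: external mesh, 1 reversal → CCW.
shaft D → the roll: driver → idler → driven is 2 external meshes, 2 reversals → CCW.
5 reversals in total — an odd number — so the roll turns opposite to the motor.

counterclockwise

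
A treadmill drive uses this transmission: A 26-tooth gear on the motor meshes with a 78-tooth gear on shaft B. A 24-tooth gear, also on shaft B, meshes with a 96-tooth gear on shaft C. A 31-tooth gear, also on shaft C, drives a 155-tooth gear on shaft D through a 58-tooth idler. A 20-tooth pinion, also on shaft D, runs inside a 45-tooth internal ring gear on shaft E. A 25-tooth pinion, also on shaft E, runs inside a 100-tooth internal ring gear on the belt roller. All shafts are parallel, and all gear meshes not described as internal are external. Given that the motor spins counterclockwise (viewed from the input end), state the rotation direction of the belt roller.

counterclockwise

the motor → shaft B: external mesh, 1 reversal → CW.
shaft B → shaft C: external mesh, 1 reversal → CCW.
shaft C → shaft D: driver → idler → driven is 2 external meshes, 2 reversals → CCW.
shaft D → shaft E: internal mesh, same direction → CCW.
shaft E → the belt roller: internal mesh, same direction → CCW.
4 reversals in total — an even number — so the belt roller turns the same way as the motor.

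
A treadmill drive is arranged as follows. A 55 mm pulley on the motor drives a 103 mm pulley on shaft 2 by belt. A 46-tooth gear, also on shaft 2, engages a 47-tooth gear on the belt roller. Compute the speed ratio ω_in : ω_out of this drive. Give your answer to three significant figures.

Each stage contributes driven/driver: belt 103/55 = 1.8727, gear mesh 47/46 = 1.0217.
Overall: 1.8727 × 1.0217 = 1.9134.

1.91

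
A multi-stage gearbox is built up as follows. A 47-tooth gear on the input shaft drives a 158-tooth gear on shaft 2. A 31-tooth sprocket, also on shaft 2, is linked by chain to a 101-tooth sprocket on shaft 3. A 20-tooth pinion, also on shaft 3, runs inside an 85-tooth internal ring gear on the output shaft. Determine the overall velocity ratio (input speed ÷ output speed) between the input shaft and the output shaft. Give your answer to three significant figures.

46.5

Each stage contributes driven/driver: gear mesh 158/47 = 3.3617, chain 101/31 = 3.2581, internal gear 85/20 = 4.25.
Overall: 3.3617 × 3.2581 × 4.25 = 46.549.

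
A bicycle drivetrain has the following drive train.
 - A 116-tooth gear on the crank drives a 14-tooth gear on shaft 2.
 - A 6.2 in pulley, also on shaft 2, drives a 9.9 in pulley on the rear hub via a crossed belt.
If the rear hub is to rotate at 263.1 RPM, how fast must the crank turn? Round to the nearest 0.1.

50.7 RPM

Overall ratio R = 0.12069 × 1.5968 = 0.19271.
Required input speed = output speed × R = 263.1 × 0.19271 = 50.703 RPM.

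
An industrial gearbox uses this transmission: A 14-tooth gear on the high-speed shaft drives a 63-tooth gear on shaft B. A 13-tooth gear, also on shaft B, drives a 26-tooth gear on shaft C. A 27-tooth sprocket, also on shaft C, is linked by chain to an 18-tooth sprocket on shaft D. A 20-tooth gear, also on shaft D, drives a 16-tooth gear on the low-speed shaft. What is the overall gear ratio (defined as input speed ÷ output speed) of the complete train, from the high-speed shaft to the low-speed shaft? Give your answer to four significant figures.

4.800

Each stage contributes driven/driver: gear mesh 63/14 = 4.5, gear mesh 26/13 = 2, chain 18/27 = 0.66667, gear mesh 16/20 = 0.8.
Overall: 4.5 × 2 × 0.66667 × 0.8 = 4.8.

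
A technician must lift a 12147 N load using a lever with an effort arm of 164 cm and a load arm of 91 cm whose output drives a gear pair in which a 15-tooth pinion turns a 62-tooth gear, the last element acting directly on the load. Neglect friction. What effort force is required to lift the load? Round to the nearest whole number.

1631 N

Lever MA = effort arm / load arm = 164/91 = 1.8022.
Gear pair MA = 62/15 = 4.1333.
Combined ideal MA = 1.8022 × 4.1333 = 7.4491.
Effort = load / MA = 12147 / 7.4491 = 1630.7 N.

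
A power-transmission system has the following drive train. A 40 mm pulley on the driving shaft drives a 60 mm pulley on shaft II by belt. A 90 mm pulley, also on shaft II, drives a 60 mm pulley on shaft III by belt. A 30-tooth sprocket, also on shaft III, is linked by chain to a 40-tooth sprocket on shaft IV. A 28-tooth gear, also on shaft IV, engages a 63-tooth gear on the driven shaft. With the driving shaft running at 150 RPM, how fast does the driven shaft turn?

50 RPM

Belt: ratio = 60/40 = 1.5, so shaft II turns at 150 / 1.5 = 100 RPM.
Belt: ratio = 60/90 = 0.66667, so shaft III turns at 100 / 0.66667 = 150 RPM.
Chain: ratio = 40/30 = 1.3333, so shaft IV turns at 150 / 1.3333 = 112.5 RPM.
Gear mesh: ratio = 63/28 = 2.25, so the driven shaft turns at 112.5 / 2.25 = 50 RPM.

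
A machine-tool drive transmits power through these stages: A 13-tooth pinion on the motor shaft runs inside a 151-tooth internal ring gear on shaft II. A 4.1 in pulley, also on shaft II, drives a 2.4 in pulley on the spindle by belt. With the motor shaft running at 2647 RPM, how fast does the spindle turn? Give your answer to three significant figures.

389 RPM

internal gear 151/13 = 11.615 → 2647/11.615 = 227.89 RPM
belt 2.4/4.1 = 0.58537 → 227.89/0.58537 = 389.31 RPM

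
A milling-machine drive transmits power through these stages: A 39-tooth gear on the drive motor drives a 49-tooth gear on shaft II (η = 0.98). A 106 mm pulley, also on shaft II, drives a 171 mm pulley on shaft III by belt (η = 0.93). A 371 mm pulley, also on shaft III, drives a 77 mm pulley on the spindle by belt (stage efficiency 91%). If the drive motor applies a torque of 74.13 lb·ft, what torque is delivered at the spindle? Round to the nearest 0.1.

25.9 lb·ft

Gear mesh: ratio = 49/39 = 1.2564; torque at shaft II = 74.13 × 1.2564 × 0.98 = 91.275 lb·ft.
Belt: ratio = 171/106 = 1.6132; torque at shaft III = 91.275 × 1.6132 × 0.93 = 136.94 lb·ft.
Belt: ratio = 77/371 = 0.20755; torque at the spindle = 136.94 × 0.20755 × 0.91 = 25.863 lb·ft.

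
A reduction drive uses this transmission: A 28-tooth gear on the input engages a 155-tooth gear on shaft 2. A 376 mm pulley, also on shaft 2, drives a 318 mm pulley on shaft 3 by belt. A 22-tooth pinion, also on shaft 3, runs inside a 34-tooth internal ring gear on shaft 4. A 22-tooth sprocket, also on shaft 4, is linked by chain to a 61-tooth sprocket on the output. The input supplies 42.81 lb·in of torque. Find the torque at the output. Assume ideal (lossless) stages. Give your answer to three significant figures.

After the gear mesh (155/28): 42.81 × 5.5357 = 236.98 lb·in
After the belt (318/376): 236.98 × 0.84574 = 200.43 lb·in
After the internal gear (34/22): 200.43 × 1.5455 = 309.75 lb·in
After the chain (61/22): 309.75 × 2.7727 = 858.86 lb·in

859 lb·in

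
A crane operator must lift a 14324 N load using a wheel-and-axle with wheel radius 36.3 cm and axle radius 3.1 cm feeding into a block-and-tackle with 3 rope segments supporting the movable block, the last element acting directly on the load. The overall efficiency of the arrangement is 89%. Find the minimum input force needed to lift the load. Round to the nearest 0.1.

458.2 N

Wheel-and-axle MA = R/r = 36.3/3.1 = 11.71.
Block-and-tackle MA = number of supporting rope parts = 3.
Combined ideal MA = 11.71 × 3 = 35.129.
Actual MA = 35.129 × 0.89 = 31.265.
Effort = load / actual MA = 14324 / 31.265 = 458.15 N.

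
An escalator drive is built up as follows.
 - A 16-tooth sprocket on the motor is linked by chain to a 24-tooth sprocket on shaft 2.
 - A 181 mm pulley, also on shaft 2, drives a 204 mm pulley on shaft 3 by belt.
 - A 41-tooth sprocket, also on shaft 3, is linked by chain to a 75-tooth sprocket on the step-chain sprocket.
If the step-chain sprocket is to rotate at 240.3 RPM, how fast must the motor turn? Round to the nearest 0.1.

743.1 RPM

Overall ratio R = 1.5 × 1.1271 × 1.8293 = 3.0926.
Required input speed = output speed × R = 240.3 × 3.0926 = 743.15 RPM.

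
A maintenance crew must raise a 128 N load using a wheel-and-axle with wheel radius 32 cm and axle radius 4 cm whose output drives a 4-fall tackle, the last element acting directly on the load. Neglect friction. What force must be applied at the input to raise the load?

4 N

Wheel-and-axle MA = R/r = 32/4 = 8.
Block-and-tackle MA = number of supporting rope parts = 4.
Combined ideal MA = 8 × 4 = 32.
Effort = load / MA = 128 / 32 = 4 N.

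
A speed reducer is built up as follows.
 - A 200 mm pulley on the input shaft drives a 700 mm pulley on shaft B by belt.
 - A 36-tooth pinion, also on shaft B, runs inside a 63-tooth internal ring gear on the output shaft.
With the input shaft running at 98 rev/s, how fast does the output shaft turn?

16 rev/s

Belt: ratio = 700/200 = 3.5, so shaft B turns at 98 / 3.5 = 28 rev/s.
Internal gear: ratio = 63/36 = 1.75, so the output shaft turns at 28 / 1.75 = 16 rev/s.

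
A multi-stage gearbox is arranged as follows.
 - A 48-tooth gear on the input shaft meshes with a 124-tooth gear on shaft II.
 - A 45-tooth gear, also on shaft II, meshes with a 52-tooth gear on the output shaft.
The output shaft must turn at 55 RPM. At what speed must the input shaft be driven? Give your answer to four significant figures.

Overall ratio R = 2.5833 × 1.1556 = 2.9852.
Required input speed = output speed × R = 55 × 2.9852 = 164.19 RPM.

164.2 RPM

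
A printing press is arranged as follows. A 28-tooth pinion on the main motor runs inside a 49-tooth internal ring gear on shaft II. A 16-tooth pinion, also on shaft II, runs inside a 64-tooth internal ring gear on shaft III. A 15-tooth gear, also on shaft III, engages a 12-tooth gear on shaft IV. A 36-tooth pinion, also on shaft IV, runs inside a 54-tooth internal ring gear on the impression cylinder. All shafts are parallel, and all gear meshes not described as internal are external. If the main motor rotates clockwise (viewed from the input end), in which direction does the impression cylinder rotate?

counterclockwise

the main motor → shaft II: internal mesh, same direction → CW.
shaft II → shaft III: internal mesh, same direction → CW.
shaft III → shaft IV: external mesh, 1 reversal → CCW.
shaft IV → the impression cylinder: internal mesh, same direction → CCW.
1 reversal in total — an odd number — so the impression cylinder turns opposite to the main motor.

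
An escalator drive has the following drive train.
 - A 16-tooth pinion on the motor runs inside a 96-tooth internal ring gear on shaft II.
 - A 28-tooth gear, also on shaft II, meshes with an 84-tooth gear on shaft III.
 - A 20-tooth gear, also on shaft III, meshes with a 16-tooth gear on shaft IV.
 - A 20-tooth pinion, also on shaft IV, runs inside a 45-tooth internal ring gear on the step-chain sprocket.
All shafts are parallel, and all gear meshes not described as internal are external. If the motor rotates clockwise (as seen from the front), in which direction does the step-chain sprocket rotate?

the motor → shaft II: internal mesh, same direction → CW.
shaft II → shaft III: external mesh, 1 reversal → CCW.
shaft III → shaft IV: external mesh, 1 reversal → CW.
shaft IV → the step-chain sprocket: internal mesh, same direction → CW.
2 reversals in total — an even number — so the step-chain sprocket turns the same way as the motor.

clockwise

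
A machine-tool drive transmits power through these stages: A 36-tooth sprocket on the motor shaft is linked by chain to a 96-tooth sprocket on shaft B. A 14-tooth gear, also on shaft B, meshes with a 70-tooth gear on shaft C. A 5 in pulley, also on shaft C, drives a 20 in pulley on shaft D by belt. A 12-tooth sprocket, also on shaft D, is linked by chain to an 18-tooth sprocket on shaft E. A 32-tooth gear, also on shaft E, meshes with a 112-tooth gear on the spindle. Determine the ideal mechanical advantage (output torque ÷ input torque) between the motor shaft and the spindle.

Each stage contributes driven/driver: chain 96/36 = 2.6667, gear mesh 70/14 = 5, belt 20/5 = 4, chain 18/12 = 1.5, gear mesh 112/32 = 3.5.
Overall: 2.6667 × 5 × 4 × 1.5 × 3.5 = 280.

280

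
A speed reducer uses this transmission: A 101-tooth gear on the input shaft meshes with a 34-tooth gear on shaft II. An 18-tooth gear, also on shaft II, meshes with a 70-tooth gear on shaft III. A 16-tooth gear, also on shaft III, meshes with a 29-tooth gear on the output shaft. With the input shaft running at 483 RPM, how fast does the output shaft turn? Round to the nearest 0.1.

203.6 RPM

Gear mesh: ratio = 34/101 = 0.33663, so shaft II turns at 483 / 0.33663 = 1434.8 RPM.
Gear mesh: ratio = 70/18 = 3.8889, so shaft III turns at 1434.8 / 3.8889 = 368.95 RPM.
Gear mesh: ratio = 29/16 = 1.8125, so the output shaft turns at 368.95 / 1.8125 = 203.56 RPM.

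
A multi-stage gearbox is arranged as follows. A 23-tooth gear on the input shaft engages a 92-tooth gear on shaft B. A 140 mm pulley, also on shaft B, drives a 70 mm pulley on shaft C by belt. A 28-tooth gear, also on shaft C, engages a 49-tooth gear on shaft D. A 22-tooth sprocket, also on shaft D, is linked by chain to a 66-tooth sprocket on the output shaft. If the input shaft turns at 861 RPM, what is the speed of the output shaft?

82 RPM

gear mesh 92/23 = 4 → 861/4 = 215.25 RPM
belt 70/140 = 0.5 → 215.25/0.5 = 430.5 RPM
gear mesh 49/28 = 1.75 → 430.5/1.75 = 246 RPM
chain 66/22 = 3 → 246/3 = 82 RPM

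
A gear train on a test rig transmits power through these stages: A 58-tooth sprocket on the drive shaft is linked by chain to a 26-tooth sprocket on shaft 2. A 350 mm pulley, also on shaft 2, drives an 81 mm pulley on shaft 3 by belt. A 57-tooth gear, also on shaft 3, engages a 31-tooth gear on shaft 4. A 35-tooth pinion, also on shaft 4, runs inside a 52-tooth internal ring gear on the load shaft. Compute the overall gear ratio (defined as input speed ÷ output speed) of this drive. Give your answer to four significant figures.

0.08383

Each stage contributes driven/driver: chain 26/58 = 0.44828, belt 81/350 = 0.23143, gear mesh 31/57 = 0.54386, internal gear 52/35 = 1.4857.
Overall: 0.44828 × 0.23143 × 0.54386 × 1.4857 = 0.083827.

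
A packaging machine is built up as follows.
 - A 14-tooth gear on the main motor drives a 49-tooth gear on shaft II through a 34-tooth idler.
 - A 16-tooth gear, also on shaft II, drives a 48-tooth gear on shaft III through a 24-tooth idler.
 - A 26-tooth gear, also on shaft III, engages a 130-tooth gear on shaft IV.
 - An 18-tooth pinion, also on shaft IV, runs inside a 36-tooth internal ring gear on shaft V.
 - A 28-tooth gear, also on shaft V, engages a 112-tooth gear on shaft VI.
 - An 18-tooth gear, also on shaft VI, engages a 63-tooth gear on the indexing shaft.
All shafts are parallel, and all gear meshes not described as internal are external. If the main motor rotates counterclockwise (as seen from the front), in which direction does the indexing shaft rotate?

clockwise

the main motor → shaft II: driver → idler → driven is 2 external meshes, 2 reversals → CCW.
shaft II → shaft III: driver → idler → driven is 2 external meshes, 2 reversals → CCW.
shaft III → shaft IV: external mesh, 1 reversal → CW.
shaft IV → shaft V: internal mesh, same direction → CW.
shaft V → shaft VI: external mesh, 1 reversal → CCW.
shaft VI → the indexing shaft: external mesh, 1 reversal → CW.
7 reversals in total — an odd number — so the indexing shaft turns opposite to the main motor.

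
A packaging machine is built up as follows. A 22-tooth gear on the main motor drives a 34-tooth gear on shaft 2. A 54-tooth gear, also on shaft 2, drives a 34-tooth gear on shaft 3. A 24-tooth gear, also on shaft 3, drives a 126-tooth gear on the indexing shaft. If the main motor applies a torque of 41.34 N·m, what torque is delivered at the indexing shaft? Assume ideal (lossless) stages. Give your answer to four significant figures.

211.2 N·m

gear mesh 34/22 = 1.5455 → τ = 41.34·1.5455 = 63.889 N·m
gear mesh 34/54 = 0.62963 → τ = 63.889·0.62963 = 40.226 N·m
gear mesh 126/24 = 5.25 → τ = 40.226·5.25 = 211.19 N·m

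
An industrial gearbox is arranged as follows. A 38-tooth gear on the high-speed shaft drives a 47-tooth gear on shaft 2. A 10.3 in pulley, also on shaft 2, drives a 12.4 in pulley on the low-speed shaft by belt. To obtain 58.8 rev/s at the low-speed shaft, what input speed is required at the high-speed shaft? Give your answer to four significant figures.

Overall ratio R = 1.2368 × 1.2039 = 1.489.
Required input speed = output speed × R = 58.8 × 1.489 = 87.554 rev/s.

87.55 rev/s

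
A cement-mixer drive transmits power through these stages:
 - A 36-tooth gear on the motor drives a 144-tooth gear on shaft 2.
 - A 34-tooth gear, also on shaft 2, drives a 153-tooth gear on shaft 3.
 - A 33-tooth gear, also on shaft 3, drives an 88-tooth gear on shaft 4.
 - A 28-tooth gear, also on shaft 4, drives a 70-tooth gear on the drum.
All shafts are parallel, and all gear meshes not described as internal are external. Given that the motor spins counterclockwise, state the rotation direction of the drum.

the motor → shaft 2: external mesh, 1 reversal → CW.
shaft 2 → shaft 3: external mesh, 1 reversal → CCW.
shaft 3 → shaft 4: external mesh, 1 reversal → CW.
shaft 4 → the drum: external mesh, 1 reversal → CCW.
4 reversals in total — an even number — so the drum turns the same way as the motor.

counterclockwise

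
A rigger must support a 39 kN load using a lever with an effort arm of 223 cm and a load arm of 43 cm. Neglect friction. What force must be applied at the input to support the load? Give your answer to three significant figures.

Lever MA = effort arm / load arm = 223/43 = 5.186.
Effort = load / MA = 39 / 5.186 = 7.5202 kN.

7.52 kN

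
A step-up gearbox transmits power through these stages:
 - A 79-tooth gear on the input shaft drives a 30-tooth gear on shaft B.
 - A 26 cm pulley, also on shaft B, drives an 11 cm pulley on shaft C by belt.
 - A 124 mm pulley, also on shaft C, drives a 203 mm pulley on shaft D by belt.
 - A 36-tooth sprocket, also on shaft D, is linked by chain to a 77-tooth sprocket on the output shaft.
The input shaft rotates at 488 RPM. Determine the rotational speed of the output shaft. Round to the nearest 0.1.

867.4 RPM

the input shaft → shaft B (gear mesh, 30/79): 488 ÷ 0.37975 = 1285.1 RPM
shaft B → shaft C (belt, 11/26): 1285.1 ÷ 0.42308 = 3037.4 RPM
shaft C → shaft D (belt, 203/124): 3037.4 ÷ 1.6371 = 1855.4 RPM
shaft D → the output shaft (chain, 77/36): 1855.4 ÷ 2.1389 = 867.45 RPM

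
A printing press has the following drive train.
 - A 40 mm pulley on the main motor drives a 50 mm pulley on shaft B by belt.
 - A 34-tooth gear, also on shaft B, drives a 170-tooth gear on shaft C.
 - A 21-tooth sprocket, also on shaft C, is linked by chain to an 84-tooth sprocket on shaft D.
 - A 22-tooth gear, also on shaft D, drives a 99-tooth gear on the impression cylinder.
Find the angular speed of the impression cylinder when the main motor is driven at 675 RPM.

6 RPM

Belt: ratio = 50/40 = 1.25, so shaft B turns at 675 / 1.25 = 540 RPM.
Gear mesh: ratio = 170/34 = 5, so shaft C turns at 540 / 5 = 108 RPM.
Chain: ratio = 84/21 = 4, so shaft D turns at 108 / 4 = 27 RPM.
Gear mesh: ratio = 99/22 = 4.5, so the impression cylinder turns at 27 / 4.5 = 6 RPM.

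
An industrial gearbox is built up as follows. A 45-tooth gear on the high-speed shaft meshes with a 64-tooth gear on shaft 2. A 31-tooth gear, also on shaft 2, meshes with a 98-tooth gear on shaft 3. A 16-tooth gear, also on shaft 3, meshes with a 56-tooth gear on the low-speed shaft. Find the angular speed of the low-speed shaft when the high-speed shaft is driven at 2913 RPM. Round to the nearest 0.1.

Gear mesh: ratio = 64/45 = 1.4222, so shaft 2 turns at 2913 / 1.4222 = 2048.2 RPM.
Gear mesh: ratio = 98/31 = 3.1613, so shaft 3 turns at 2048.2 / 3.1613 = 647.9 RPM.
Gear mesh: ratio = 56/16 = 3.5, so the low-speed shaft turns at 647.9 / 3.5 = 185.11 RPM.

185.1 RPM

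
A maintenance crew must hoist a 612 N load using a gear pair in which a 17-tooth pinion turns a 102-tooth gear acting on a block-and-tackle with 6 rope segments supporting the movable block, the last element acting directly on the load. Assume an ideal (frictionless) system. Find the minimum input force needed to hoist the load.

Gear pair MA = 102/17 = 6.
Block-and-tackle MA = number of supporting rope parts = 6.
Combined ideal MA = 6 × 6 = 36.
Effort = load / MA = 612 / 36 = 17 N.

17 N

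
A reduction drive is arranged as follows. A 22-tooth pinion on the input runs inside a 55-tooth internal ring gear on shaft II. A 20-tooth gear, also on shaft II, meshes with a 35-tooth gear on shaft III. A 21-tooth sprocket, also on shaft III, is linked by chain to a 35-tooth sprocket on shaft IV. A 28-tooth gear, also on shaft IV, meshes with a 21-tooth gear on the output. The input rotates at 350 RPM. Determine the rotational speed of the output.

64 RPM

the input → shaft II (internal gear, 55/22): 350 ÷ 2.5 = 140 RPM
shaft II → shaft III (gear mesh, 35/20): 140 ÷ 1.75 = 80 RPM
shaft III → shaft IV (chain, 35/21): 80 ÷ 1.6667 = 48 RPM
shaft IV → the output (gear mesh, 21/28): 48 ÷ 0.75 = 64 RPM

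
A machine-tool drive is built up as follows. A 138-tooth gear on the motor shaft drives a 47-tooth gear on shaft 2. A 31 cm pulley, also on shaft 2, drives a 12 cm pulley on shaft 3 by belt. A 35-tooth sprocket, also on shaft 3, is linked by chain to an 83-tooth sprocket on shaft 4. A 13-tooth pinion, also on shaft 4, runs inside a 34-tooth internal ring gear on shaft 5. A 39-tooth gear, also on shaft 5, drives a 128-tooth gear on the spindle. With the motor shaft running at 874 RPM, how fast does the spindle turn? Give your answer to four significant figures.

gear mesh 47/138 = 0.34058 → 874/0.34058 = 2566.2 RPM
belt 12/31 = 0.3871 → 2566.2/0.3871 = 6629.4 RPM
chain 83/35 = 2.3714 → 6629.4/2.3714 = 2795.5 RPM
internal gear 34/13 = 2.6154 → 2795.5/2.6154 = 1068.9 RPM
gear mesh 128/39 = 3.2821 → 1068.9/3.2821 = 325.67 RPM

325.7 RPM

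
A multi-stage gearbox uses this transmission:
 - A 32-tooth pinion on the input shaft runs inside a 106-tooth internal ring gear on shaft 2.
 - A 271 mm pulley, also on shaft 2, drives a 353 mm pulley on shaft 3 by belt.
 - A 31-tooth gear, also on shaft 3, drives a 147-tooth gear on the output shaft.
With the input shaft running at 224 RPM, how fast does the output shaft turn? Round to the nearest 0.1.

internal gear 106/32 = 3.3125 → 224/3.3125 = 67.623 RPM
belt 353/271 = 1.3026 → 67.623/1.3026 = 51.914 RPM
gear mesh 147/31 = 4.7419 → 51.914/4.7419 = 10.948 RPM

10.9 RPM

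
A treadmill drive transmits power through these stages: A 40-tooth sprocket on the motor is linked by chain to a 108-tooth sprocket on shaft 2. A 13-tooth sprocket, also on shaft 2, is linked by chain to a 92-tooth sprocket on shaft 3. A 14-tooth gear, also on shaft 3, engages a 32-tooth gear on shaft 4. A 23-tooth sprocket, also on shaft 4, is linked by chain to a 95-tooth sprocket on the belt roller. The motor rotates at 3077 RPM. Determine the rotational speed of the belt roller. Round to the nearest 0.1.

17.1 RPM

chain 108/40 = 2.7 → 3077/2.7 = 1139.6 RPM
chain 92/13 = 7.0769 → 1139.6/7.0769 = 161.03 RPM
gear mesh 32/14 = 2.2857 → 161.03/2.2857 = 70.453 RPM
chain 95/23 = 4.1304 → 70.453/4.1304 = 17.057 RPM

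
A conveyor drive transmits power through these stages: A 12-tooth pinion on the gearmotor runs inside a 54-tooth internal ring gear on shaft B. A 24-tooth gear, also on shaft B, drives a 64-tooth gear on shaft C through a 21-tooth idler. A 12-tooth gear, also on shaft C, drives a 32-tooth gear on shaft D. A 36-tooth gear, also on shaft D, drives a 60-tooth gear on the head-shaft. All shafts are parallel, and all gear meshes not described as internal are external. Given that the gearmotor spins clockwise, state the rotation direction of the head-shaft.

the gearmotor → shaft B: internal mesh, same direction → CW.
shaft B → shaft C: driver → idler → driven is 2 external meshes, 2 reversals → CW.
shaft C → shaft D: external mesh, 1 reversal → CCW.
shaft D → the head-shaft: external mesh, 1 reversal → CW.
4 reversals in total — an even number — so the head-shaft turns the same way as the gearmotor.

clockwise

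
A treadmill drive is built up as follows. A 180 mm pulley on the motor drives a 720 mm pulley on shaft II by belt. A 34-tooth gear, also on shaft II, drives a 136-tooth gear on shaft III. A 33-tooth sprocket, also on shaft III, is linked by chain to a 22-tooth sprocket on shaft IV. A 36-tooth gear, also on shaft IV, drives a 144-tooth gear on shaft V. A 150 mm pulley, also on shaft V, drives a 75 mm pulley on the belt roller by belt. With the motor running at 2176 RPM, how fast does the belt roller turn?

Belt: ratio = 720/180 = 4, so shaft II turns at 2176 / 4 = 544 RPM.
Gear mesh: ratio = 136/34 = 4, so shaft III turns at 544 / 4 = 136 RPM.
Chain: ratio = 22/33 = 0.66667, so shaft IV turns at 136 / 0.66667 = 204 RPM.
Gear mesh: ratio = 144/36 = 4, so shaft V turns at 204 / 4 = 51 RPM.
Belt: ratio = 75/150 = 0.5, so the belt roller turns at 51 / 0.5 = 102 RPM.

102 RPM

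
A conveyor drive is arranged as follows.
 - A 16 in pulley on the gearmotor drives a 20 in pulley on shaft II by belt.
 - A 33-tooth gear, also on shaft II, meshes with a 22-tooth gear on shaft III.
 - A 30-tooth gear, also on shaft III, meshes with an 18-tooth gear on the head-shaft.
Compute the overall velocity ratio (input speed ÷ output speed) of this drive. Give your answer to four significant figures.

0.5000

Each stage contributes driven/driver: belt 20/16 = 1.25, gear mesh 22/33 = 0.66667, gear mesh 18/30 = 0.6.
Overall: 1.25 × 0.66667 × 0.6 = 0.5.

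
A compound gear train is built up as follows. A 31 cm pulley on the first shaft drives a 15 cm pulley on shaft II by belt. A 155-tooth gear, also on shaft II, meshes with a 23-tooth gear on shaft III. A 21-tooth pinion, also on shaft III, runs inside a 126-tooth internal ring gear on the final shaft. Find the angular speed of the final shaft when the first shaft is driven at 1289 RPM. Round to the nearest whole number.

2992 RPM

Belt: ratio = 15/31 = 0.48387, so shaft II turns at 1289 / 0.48387 = 2663.9 RPM.
Gear mesh: ratio = 23/155 = 0.14839, so shaft III turns at 2663.9 / 0.14839 = 17953 RPM.
Internal gear: ratio = 126/21 = 6, so the final shaft turns at 17953 / 6 = 2992.1 RPM.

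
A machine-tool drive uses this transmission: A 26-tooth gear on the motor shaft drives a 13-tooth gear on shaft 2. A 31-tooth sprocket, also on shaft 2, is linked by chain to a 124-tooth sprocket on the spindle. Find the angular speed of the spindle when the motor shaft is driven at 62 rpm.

31 rpm

the motor shaft → shaft 2 (gear mesh, 13/26): 62 ÷ 0.5 = 124 rpm
shaft 2 → the spindle (chain, 124/31): 124 ÷ 4 = 31 rpm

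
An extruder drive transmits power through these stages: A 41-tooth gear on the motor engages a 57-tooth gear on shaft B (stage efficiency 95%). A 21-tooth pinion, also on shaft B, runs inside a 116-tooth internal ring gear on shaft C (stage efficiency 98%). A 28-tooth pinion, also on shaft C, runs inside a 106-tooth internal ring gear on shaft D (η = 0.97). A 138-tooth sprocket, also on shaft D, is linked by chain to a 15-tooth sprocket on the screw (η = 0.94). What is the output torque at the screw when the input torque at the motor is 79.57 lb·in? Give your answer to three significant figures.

213 lb·in

gear mesh 57/41 = 1.3902 → τ = 79.57·1.3902·0.95 = 105.09 lb·in
internal gear 116/21 = 5.5238 → τ = 105.09·5.5238·0.98 = 568.89 lb·in
internal gear 106/28 = 3.7857 → τ = 568.89·3.7857·0.97 = 2089 lb·in
chain 15/138 = 0.1087 → τ = 2089·0.1087·0.94 = 213.45 lb·in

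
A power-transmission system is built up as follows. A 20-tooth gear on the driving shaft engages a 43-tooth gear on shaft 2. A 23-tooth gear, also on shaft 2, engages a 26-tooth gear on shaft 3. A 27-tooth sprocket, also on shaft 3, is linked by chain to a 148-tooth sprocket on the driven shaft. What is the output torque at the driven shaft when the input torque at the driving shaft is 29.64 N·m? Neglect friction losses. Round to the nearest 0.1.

394.9 N·m

After the gear mesh (43/20): 29.64 × 2.15 = 63.726 N·m
After the gear mesh (26/23): 63.726 × 1.1304 = 72.038 N·m
After the chain (148/27): 72.038 × 5.4815 = 394.88 N·m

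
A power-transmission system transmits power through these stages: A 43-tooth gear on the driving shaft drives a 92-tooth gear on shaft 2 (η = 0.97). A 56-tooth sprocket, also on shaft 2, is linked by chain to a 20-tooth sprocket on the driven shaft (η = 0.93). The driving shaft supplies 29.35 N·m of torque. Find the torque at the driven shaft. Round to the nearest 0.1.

20.2 N·m

gear mesh 92/43 = 2.1395 → τ = 29.35·2.1395·0.97 = 60.911 N·m
chain 20/56 = 0.35714 → τ = 60.911·0.35714·0.93 = 20.231 N·m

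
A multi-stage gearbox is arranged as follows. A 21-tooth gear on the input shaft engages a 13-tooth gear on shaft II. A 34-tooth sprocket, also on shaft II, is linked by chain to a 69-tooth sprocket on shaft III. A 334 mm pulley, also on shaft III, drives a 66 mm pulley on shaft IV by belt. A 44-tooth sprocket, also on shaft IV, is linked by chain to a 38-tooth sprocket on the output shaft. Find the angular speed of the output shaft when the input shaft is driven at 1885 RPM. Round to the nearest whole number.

gear mesh 13/21 = 0.61905 → 1885/0.61905 = 3045 RPM
chain 69/34 = 2.0294 → 3045/2.0294 = 1500.4 RPM
belt 66/334 = 0.1976 → 1500.4/0.1976 = 7593.1 RPM
chain 38/44 = 0.86364 → 7593.1/0.86364 = 8792 RPM

8792 RPM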